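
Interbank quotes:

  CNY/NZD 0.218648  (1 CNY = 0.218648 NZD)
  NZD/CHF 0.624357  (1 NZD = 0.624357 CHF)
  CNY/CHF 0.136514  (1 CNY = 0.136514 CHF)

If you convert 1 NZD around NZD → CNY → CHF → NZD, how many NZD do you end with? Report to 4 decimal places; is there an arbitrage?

1.0000 (no arbitrage)

Around NZD → CNY → CHF → NZD: 1 ÷ 0.218648 × 0.136514 ÷ 0.624357 = 0.999997
Product ≈ 1 (deviation 0.000%, within rounding noise).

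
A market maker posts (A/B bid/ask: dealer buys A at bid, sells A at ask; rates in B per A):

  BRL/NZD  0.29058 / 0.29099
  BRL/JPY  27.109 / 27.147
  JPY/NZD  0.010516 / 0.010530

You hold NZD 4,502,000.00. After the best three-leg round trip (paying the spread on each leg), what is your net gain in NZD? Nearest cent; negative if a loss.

Net profit: NZD 74,368.59

Best loop NZD → JPY → BRL → NZD:
NZD 4,502,000.00 ÷ 0.010530 (buy JPY at ask) = JPY 427,540,361
JPY 427,540,361 ÷ 27.147 (buy BRL at ask) = BRL 15,749,083.17
BRL 15,749,083.17 × 0.29058 (sell BRL at bid) = NZD 4,576,368.59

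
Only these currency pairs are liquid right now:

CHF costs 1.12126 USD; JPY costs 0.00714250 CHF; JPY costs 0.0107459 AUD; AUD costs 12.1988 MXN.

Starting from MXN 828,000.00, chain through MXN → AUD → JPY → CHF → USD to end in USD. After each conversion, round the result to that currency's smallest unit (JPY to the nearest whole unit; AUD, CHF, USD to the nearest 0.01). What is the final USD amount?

USD 50,585.61

MXN 828,000.00 ÷ 12.1988 = AUD 67,875.53
AUD 67,875.53 ÷ 0.0107459 = JPY 6,316,412
JPY 6,316,412 × 0.00714250 = CHF 45,114.97
CHF 45,114.97 × 1.12126 = USD 50,585.61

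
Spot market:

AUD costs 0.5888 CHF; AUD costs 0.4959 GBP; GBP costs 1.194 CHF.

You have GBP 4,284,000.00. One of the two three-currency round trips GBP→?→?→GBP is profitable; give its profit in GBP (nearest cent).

Profitable loop is GBP → CHF → AUD → GBP:
GBP 4,284,000.00 × 1.194 = CHF 5,115,096.00
CHF 5,115,096.00 ÷ 0.5888 = AUD 8,687,323.37
AUD 8,687,323.37 × 0.4959 = GBP 4,308,043.66
Profit = GBP 4,308,043.66 − GBP 4,284,000.00

Profit: GBP 24,043.66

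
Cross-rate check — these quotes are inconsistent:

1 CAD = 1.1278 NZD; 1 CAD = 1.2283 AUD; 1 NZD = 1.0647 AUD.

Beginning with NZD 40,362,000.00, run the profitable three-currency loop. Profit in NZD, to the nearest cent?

Profit: NZD 925,423.84

Profitable loop is NZD → CAD → AUD → NZD:
NZD 40,362,000.00 ÷ 1.1278 = CAD 35,788,260.33
CAD 35,788,260.33 × 1.2283 = AUD 43,958,720.16
AUD 43,958,720.16 ÷ 1.0647 = NZD 41,287,423.84
Profit = NZD 41,287,423.84 − NZD 40,362,000.00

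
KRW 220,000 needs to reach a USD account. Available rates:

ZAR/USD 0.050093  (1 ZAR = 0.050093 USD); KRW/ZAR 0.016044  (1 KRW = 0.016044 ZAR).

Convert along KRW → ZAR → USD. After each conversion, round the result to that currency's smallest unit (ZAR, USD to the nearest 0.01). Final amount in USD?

USD 176.81

KRW 220,000 × 0.016044 = ZAR 3,529.68
ZAR 3,529.68 × 0.050093 = USD 176.81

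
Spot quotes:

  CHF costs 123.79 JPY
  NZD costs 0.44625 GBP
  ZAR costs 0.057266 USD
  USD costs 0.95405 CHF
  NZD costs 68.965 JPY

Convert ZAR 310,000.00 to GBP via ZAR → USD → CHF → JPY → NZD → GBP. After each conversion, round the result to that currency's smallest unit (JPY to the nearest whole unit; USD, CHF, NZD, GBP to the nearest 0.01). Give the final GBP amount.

ZAR 310,000.00 × 0.057266 = USD 17,752.46
USD 17,752.46 × 0.95405 = CHF 16,936.73
CHF 16,936.73 × 123.79 = JPY 2,096,598
JPY 2,096,598 ÷ 68.965 = NZD 30,400.90
NZD 30,400.90 × 0.44625 = GBP 13,566.40

GBP 13,566.40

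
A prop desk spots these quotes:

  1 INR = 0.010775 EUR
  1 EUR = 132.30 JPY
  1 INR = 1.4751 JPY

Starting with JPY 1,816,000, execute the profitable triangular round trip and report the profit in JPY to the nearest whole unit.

Profitable loop is JPY → EUR → INR → JPY:
JPY 1,816,000 ÷ 132.30 = EUR 13,726.38
EUR 13,726.38 ÷ 0.010775 = INR 1,273,909.92
INR 1,273,909.92 × 1.4751 = JPY 1,879,145
Profit = JPY 1,879,145 − JPY 1,816,000

Profit: JPY 63,145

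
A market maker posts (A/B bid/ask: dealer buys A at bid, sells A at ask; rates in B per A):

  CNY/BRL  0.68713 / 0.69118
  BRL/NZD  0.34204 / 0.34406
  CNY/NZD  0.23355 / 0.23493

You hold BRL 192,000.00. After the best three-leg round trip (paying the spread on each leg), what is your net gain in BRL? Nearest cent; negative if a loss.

Best loop BRL → NZD → CNY → BRL:
BRL 192,000.00 × 0.34204 (sell BRL at bid) = NZD 65,671.68
NZD 65,671.68 ÷ 0.23493 (buy CNY at ask) = CNY 279,537.22
CNY 279,537.22 × 0.68713 (sell CNY at bid) = BRL 192,078.41

Net profit: BRL 78.41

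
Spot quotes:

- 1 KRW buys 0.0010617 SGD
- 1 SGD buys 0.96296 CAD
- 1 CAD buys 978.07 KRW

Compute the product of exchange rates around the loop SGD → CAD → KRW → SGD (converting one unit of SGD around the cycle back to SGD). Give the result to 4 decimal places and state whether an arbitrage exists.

1.0000 (no arbitrage)

Around SGD → CAD → KRW → SGD: 1 × 0.96296 × 978.07 × 0.0010617 = 0.999954
Product ≈ 1 (deviation 0.005%, within rounding noise).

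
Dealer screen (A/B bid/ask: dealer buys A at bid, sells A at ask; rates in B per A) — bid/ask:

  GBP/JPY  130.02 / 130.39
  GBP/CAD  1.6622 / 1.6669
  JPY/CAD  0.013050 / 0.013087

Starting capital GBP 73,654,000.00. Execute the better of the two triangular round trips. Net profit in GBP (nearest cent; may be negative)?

Best loop GBP → JPY → CAD → GBP:
GBP 73,654,000.00 × 130.02 (sell GBP at bid) = JPY 9,576,493,080
JPY 9,576,493,080 × 0.013050 (sell JPY at bid) = CAD 124,973,234.69
CAD 124,973,234.69 ÷ 1.6669 (buy GBP at ask) = GBP 74,973,444.53

Net profit: GBP 1,319,444.53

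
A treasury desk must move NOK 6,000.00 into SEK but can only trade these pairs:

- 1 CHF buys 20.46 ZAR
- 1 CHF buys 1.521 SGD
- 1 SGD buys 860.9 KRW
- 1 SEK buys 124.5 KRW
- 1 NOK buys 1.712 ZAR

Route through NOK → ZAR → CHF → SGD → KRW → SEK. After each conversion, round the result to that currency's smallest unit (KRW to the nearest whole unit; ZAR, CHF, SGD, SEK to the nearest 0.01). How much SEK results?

SEK 5,280.32

NOK 6,000.00 × 1.712 = ZAR 10,272.00
ZAR 10,272.00 ÷ 20.46 = CHF 502.05
CHF 502.05 × 1.521 = SGD 763.62
SGD 763.62 × 860.9 = KRW 657,400
KRW 657,400 ÷ 124.5 = SEK 5,280.32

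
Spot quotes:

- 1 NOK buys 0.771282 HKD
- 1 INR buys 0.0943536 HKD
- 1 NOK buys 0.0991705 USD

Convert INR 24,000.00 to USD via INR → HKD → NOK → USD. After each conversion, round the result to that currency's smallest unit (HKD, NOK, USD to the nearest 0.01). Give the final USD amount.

USD 291.17

INR 24,000.00 × 0.0943536 = HKD 2,264.49
HKD 2,264.49 ÷ 0.771282 = NOK 2,936.01
NOK 2,936.01 × 0.0991705 = USD 291.17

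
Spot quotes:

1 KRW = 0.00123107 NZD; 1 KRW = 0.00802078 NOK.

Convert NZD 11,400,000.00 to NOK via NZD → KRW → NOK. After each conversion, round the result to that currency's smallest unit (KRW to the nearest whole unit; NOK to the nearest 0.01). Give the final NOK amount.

NOK 74,274,323.97

NZD 11,400,000.00 ÷ 0.00123107 = KRW 9,260,237,030
KRW 9,260,237,030 × 0.00802078 = NOK 74,274,323.97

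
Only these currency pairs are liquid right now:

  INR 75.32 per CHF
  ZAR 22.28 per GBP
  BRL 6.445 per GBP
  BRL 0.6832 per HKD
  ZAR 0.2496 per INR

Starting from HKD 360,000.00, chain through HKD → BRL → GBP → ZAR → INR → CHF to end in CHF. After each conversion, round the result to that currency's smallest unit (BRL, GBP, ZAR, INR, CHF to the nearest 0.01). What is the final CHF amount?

HKD 360,000.00 × 0.6832 = BRL 245,952.00
BRL 245,952.00 ÷ 6.445 = GBP 38,161.68
GBP 38,161.68 × 22.28 = ZAR 850,242.23
ZAR 850,242.23 ÷ 0.2496 = INR 3,406,419.19
INR 3,406,419.19 ÷ 75.32 = CHF 45,225.96

CHF 45,225.96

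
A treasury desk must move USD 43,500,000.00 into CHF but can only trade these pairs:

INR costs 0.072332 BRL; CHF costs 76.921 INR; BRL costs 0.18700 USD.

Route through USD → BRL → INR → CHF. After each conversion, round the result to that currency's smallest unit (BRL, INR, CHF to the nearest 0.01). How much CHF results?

USD 43,500,000.00 ÷ 0.18700 = BRL 232,620,320.86
BRL 232,620,320.86 ÷ 0.072332 = INR 3,216,008,417.57
INR 3,216,008,417.57 ÷ 76.921 = CHF 41,809,238.28

CHF 41,809,238.28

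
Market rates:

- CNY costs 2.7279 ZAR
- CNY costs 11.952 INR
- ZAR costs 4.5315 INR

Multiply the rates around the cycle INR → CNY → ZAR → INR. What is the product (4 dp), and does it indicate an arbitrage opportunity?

1.0343 (arbitrage exists)

Around INR → CNY → ZAR → INR: 1 ÷ 11.952 × 2.7279 × 4.5315 = 1.034260
Product > 1; profitable direction is INR → CNY → ZAR → INR.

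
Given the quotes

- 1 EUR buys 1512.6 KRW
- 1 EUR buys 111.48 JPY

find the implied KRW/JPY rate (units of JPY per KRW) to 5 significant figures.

1 KRW ÷ 1512.6 = 0.000661113 EUR
0.000661113 EUR × 111.48 = 0.0737009 JPY

KRW/JPY = 0.073701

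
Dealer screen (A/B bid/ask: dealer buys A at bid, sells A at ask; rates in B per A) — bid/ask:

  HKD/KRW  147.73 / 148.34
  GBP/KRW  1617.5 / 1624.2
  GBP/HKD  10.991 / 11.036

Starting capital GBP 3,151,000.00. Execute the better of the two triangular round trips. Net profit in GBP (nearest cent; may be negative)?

Net result: GBP -969.18 (no profitable arbitrage after spreads)

Best loop GBP → HKD → KRW → GBP:
GBP 3,151,000.00 × 10.991 (sell GBP at bid) = HKD 34,632,641.00
HKD 34,632,641.00 × 147.73 (sell HKD at bid) = KRW 5,116,280,055
KRW 5,116,280,055 ÷ 1624.2 (buy GBP at ask) = GBP 3,150,030.82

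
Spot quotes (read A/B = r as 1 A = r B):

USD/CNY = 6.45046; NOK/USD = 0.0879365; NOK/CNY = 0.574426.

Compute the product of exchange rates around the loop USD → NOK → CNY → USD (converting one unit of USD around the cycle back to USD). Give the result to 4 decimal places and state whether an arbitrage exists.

1.0127 (arbitrage exists)

Around USD → NOK → CNY → USD: 1 ÷ 0.0879365 × 0.574426 ÷ 6.45046 = 1.012685
Product > 1; profitable direction is USD → NOK → CNY → USD.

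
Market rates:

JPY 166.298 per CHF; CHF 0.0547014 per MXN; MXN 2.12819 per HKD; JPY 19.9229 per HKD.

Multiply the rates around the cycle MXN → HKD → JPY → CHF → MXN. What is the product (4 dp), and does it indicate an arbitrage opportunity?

Around MXN → HKD → JPY → CHF → MXN: 1 ÷ 2.12819 × 19.9229 ÷ 166.298 ÷ 0.0547014 = 1.029098
Product > 1; profitable direction is MXN → HKD → JPY → CHF → MXN.

1.0291 (arbitrage exists)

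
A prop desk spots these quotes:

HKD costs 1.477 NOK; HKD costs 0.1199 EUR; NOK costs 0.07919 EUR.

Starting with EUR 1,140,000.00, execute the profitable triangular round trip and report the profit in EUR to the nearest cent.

Profitable loop is EUR → NOK → HKD → EUR:
EUR 1,140,000.00 ÷ 0.07919 = NOK 14,395,757.04
NOK 14,395,757.04 ÷ 1.477 = HKD 9,746,619.53
HKD 9,746,619.53 × 0.1199 = EUR 1,168,619.68
Profit = EUR 1,168,619.68 − EUR 1,140,000.00

Profit: EUR 28,619.68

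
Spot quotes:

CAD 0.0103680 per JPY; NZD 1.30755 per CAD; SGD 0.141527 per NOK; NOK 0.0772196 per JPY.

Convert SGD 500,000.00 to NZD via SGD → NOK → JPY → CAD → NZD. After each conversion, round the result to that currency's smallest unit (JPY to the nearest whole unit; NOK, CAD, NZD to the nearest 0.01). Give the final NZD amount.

SGD 500,000.00 ÷ 0.141527 = NOK 3,532,894.78
NOK 3,532,894.78 ÷ 0.0772196 = JPY 45,751,270
JPY 45,751,270 × 0.0103680 = CAD 474,349.17
CAD 474,349.17 × 1.30755 = NZD 620,235.26

NZD 620,235.26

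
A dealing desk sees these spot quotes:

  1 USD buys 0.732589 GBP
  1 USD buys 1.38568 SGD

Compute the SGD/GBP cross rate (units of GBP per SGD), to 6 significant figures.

SGD/GBP = 0.528686

1 SGD ÷ 1.38568 = 0.721667 USD
0.721667 USD × 0.732589 = 0.528686 GBP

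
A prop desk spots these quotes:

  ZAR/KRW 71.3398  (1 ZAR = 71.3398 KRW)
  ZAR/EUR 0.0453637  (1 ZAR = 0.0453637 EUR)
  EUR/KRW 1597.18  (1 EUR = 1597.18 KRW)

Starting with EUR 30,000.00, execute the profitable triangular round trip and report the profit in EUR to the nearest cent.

Profit: EUR 468.54

Profitable loop is EUR → KRW → ZAR → EUR:
EUR 30,000.00 × 1597.18 = KRW 47,915,400
KRW 47,915,400 ÷ 71.3398 = ZAR 671,650.33
ZAR 671,650.33 × 0.0453637 = EUR 30,468.54
Profit = EUR 30,468.54 − EUR 30,000.00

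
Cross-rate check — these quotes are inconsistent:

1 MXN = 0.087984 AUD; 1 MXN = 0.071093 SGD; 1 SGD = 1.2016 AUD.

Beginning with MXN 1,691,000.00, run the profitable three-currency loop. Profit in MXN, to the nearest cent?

Profit: MXN 50,648.66

Profitable loop is MXN → AUD → SGD → MXN:
MXN 1,691,000.00 × 0.087984 = AUD 148,780.94
AUD 148,780.94 ÷ 1.2016 = SGD 123,819.03
SGD 123,819.03 ÷ 0.071093 = MXN 1,741,648.66
Profit = MXN 1,741,648.66 − MXN 1,691,000.00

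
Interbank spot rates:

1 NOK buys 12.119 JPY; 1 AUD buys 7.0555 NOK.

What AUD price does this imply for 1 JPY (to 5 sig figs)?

1 JPY ÷ 12.119 = 0.0825151 NOK
0.0825151 NOK ÷ 7.0555 = 0.0116951 AUD

JPY/AUD = 0.011695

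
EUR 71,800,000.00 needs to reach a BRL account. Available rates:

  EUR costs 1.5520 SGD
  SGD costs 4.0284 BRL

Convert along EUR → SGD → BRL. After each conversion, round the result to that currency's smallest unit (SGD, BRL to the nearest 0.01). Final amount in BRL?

EUR 71,800,000.00 × 1.5520 = SGD 111,433,600.00
SGD 111,433,600.00 × 4.0284 = BRL 448,899,114.24

BRL 448,899,114.24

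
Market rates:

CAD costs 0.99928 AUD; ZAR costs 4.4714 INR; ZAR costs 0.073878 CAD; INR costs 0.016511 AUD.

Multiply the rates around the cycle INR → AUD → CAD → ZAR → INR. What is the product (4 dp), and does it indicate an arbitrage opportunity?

1.0000 (no arbitrage)

Around INR → AUD → CAD → ZAR → INR: 1 × 0.016511 ÷ 0.99928 ÷ 0.073878 × 4.4714 = 1.000034
Product ≈ 1 (deviation 0.003%, within rounding noise).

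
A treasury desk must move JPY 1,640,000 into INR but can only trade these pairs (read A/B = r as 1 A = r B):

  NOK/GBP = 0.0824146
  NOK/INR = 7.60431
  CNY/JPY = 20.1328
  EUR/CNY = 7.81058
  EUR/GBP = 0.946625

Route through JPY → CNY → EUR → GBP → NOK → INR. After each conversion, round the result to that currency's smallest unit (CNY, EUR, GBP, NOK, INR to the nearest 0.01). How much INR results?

INR 910,940.14

JPY 1,640,000 ÷ 20.1328 = CNY 81,459.11
CNY 81,459.11 ÷ 7.81058 = EUR 10,429.33
EUR 10,429.33 × 0.946625 = GBP 9,872.66
GBP 9,872.66 ÷ 0.0824146 = NOK 119,792.61
NOK 119,792.61 × 7.60431 = INR 910,940.14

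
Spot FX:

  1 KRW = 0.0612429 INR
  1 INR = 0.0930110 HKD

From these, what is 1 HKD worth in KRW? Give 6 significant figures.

1 HKD ÷ 0.0930110 = 10.7514 INR
10.7514 INR ÷ 0.0612429 = 175.554 KRW

HKD/KRW = 175.554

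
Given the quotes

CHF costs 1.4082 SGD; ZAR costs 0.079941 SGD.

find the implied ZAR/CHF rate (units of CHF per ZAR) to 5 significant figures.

ZAR/CHF = 0.056768

1 ZAR × 0.079941 = 0.079941 SGD
0.079941 SGD ÷ 1.4082 = 0.0567682 CHF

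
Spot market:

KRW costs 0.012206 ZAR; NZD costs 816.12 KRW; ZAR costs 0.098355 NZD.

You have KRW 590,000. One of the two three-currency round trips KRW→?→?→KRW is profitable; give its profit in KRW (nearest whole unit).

Profit: KRW 12,183

Profitable loop is KRW → NZD → ZAR → KRW:
KRW 590,000 ÷ 816.12 = NZD 722.93
NZD 722.93 ÷ 0.098355 = ZAR 7,350.24
ZAR 7,350.24 ÷ 0.012206 = KRW 602,183
Profit = KRW 602,183 − KRW 590,000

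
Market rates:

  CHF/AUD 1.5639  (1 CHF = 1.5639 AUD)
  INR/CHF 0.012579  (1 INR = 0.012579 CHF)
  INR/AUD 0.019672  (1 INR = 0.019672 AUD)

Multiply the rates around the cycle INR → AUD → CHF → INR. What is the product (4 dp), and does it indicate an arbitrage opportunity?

1.0000 (no arbitrage)

Around INR → AUD → CHF → INR: 1 × 0.019672 ÷ 1.5639 ÷ 0.012579 = 0.999985
Product ≈ 1 (deviation 0.002%, within rounding noise).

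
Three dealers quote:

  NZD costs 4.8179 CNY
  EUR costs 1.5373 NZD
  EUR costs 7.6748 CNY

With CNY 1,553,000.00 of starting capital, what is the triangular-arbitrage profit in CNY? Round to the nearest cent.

Profitable loop is CNY → NZD → EUR → CNY:
CNY 1,553,000.00 ÷ 4.8179 = NZD 322,339.61
NZD 322,339.61 ÷ 1.5373 = EUR 209,679.05
EUR 209,679.05 × 7.6748 = CNY 1,609,244.80
Profit = CNY 1,609,244.80 − CNY 1,553,000.00

Profit: CNY 56,244.80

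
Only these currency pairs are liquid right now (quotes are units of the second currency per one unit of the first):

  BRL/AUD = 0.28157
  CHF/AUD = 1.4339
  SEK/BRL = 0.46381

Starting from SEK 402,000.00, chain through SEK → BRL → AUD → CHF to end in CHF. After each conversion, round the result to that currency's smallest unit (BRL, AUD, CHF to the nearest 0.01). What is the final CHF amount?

SEK 402,000.00 × 0.46381 = BRL 186,451.62
BRL 186,451.62 × 0.28157 = AUD 52,499.18
AUD 52,499.18 ÷ 1.4339 = CHF 36,612.86

CHF 36,612.86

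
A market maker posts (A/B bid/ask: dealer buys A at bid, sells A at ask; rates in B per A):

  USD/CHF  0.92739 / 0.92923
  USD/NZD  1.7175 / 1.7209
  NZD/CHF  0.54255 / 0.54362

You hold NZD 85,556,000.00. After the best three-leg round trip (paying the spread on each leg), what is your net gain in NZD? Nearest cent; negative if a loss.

Best loop NZD → CHF → USD → NZD:
NZD 85,556,000.00 × 0.54255 (sell NZD at bid) = CHF 46,418,407.80
CHF 46,418,407.80 ÷ 0.92923 (buy USD at ask) = USD 49,953,625.91
USD 49,953,625.91 × 1.7175 (sell USD at bid) = NZD 85,795,352.49

Net profit: NZD 239,352.49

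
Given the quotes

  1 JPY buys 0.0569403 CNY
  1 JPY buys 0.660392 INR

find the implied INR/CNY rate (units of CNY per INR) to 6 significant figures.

INR/CNY = 0.0862220

1 INR ÷ 0.660392 = 1.51425 JPY
1.51425 JPY × 0.0569403 = 0.086222 CNY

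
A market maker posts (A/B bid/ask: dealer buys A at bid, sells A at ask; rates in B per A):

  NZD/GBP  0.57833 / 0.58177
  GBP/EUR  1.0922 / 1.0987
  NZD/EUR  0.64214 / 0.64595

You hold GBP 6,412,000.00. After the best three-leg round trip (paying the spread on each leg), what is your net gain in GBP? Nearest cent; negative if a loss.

Net profit: GBP 29,585.72

Best loop GBP → NZD → EUR → GBP:
GBP 6,412,000.00 ÷ 0.58177 (buy NZD at ask) = NZD 11,021,537.72
NZD 11,021,537.72 × 0.64214 (sell NZD at bid) = EUR 7,077,370.23
EUR 7,077,370.23 ÷ 1.0987 (buy GBP at ask) = GBP 6,441,585.72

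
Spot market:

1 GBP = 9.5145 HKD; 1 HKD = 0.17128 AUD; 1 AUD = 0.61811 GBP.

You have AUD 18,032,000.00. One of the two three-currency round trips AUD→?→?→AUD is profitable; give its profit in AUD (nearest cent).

Profitable loop is AUD → GBP → HKD → AUD:
AUD 18,032,000.00 × 0.61811 = GBP 11,145,759.52
GBP 11,145,759.52 × 9.5145 = HKD 106,046,328.95
HKD 106,046,328.95 × 0.17128 = AUD 18,163,615.22
Profit = AUD 18,163,615.22 − AUD 18,032,000.00

Profit: AUD 131,615.22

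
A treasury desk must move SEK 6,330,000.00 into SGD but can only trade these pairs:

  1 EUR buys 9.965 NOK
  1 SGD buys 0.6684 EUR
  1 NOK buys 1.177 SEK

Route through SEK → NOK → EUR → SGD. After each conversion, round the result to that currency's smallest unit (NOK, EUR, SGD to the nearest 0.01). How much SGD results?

SEK 6,330,000.00 ÷ 1.177 = NOK 5,378,079.86
NOK 5,378,079.86 ÷ 9.965 = EUR 539,696.93
EUR 539,696.93 ÷ 0.6684 = SGD 807,446.04

SGD 807,446.04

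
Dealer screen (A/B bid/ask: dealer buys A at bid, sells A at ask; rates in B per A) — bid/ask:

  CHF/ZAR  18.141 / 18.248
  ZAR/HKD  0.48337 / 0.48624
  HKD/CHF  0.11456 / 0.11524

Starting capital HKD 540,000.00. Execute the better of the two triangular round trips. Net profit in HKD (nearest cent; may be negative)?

Best loop HKD → CHF → ZAR → HKD:
HKD 540,000.00 × 0.11456 (sell HKD at bid) = CHF 61,862.40
CHF 61,862.40 × 18.141 (sell CHF at bid) = ZAR 1,122,245.80
ZAR 1,122,245.80 × 0.48337 (sell ZAR at bid) = HKD 542,459.95

Net profit: HKD 2,459.95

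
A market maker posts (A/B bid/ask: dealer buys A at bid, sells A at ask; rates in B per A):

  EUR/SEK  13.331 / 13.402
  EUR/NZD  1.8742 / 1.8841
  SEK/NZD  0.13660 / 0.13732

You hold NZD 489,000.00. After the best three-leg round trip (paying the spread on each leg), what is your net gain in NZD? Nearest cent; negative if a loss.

Net profit: NZD 8,990.87

Best loop NZD → SEK → EUR → NZD:
NZD 489,000.00 ÷ 0.13732 (buy SEK at ask) = SEK 3,561,025.34
SEK 3,561,025.34 ÷ 13.402 (buy EUR at ask) = EUR 265,708.50
EUR 265,708.50 × 1.8742 (sell EUR at bid) = NZD 497,990.87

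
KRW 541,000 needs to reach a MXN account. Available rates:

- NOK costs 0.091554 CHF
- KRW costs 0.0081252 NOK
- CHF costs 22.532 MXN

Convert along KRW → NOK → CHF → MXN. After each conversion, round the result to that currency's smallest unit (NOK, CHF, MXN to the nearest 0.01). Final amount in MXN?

KRW 541,000 × 0.0081252 = NOK 4,395.73
NOK 4,395.73 × 0.091554 = CHF 402.45
CHF 402.45 × 22.532 = MXN 9,068.00

MXN 9,068.00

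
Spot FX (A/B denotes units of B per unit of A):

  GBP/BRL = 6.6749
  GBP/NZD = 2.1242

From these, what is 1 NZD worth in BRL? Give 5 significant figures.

NZD/BRL = 3.1423

1 NZD ÷ 2.1242 = 0.470765 GBP
0.470765 GBP × 6.6749 = 3.14231 BRL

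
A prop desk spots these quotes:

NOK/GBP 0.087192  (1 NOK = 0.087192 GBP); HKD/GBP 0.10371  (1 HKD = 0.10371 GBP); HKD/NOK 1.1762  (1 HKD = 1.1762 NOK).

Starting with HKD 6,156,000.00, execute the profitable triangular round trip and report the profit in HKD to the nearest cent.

Profit: HKD 69,316.42

Profitable loop is HKD → GBP → NOK → HKD:
HKD 6,156,000.00 × 0.10371 = GBP 638,438.76
GBP 638,438.76 ÷ 0.087192 = NOK 7,322,217.18
NOK 7,322,217.18 ÷ 1.1762 = HKD 6,225,316.42
Profit = HKD 6,225,316.42 − HKD 6,156,000.00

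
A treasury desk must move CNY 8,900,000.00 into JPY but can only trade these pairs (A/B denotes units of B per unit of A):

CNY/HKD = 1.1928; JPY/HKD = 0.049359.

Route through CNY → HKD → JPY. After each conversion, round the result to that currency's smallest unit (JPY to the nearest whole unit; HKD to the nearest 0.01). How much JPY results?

JPY 215,075,670

CNY 8,900,000.00 × 1.1928 = HKD 10,615,920.00
HKD 10,615,920.00 ÷ 0.049359 = JPY 215,075,670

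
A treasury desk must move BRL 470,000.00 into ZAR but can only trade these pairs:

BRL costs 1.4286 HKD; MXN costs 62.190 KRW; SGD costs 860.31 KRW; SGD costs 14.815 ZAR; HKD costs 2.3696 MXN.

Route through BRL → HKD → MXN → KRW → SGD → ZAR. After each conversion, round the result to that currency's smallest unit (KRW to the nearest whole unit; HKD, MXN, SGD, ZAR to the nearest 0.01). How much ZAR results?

BRL 470,000.00 × 1.4286 = HKD 671,442.00
HKD 671,442.00 × 2.3696 = MXN 1,591,048.96
MXN 1,591,048.96 × 62.190 = KRW 98,947,335
KRW 98,947,335 ÷ 860.31 = SGD 115,013.58
SGD 115,013.58 × 14.815 = ZAR 1,703,926.19

ZAR 1,703,926.19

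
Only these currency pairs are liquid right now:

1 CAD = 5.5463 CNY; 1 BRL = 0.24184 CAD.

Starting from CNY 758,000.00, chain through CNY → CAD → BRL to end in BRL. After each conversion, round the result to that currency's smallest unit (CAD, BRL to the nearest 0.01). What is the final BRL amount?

BRL 565,116.15

CNY 758,000.00 ÷ 5.5463 = CAD 136,667.69
CAD 136,667.69 ÷ 0.24184 = BRL 565,116.15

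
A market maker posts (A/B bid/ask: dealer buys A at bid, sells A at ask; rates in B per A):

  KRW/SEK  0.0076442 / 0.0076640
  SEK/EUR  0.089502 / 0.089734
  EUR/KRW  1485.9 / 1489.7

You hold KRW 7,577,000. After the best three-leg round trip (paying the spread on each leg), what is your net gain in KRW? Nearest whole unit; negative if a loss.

Best loop KRW → SEK → EUR → KRW:
KRW 7,577,000 × 0.0076442 (sell KRW at bid) = SEK 57,920.10
SEK 57,920.10 × 0.089502 (sell SEK at bid) = EUR 5,183.97
EUR 5,183.97 × 1485.9 (sell EUR at bid) = KRW 7,702,854

Net profit: KRW 125,854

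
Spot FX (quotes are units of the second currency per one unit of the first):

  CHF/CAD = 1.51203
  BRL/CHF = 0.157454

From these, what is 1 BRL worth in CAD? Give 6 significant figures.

1 BRL × 0.157454 = 0.157454 CHF
0.157454 CHF × 1.51203 = 0.238075 CAD

BRL/CAD = 0.238075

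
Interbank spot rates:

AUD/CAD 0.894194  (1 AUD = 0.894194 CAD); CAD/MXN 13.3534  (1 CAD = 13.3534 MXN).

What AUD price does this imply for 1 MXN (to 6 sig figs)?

1 MXN ÷ 13.3534 = 0.0748873 CAD
0.0748873 CAD ÷ 0.894194 = 0.0837484 AUD

MXN/AUD = 0.0837484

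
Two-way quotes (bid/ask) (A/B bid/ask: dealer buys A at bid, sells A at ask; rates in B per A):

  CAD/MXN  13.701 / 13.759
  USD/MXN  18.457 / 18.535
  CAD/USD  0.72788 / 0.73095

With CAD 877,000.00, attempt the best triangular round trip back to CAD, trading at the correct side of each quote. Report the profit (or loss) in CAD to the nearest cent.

Best loop CAD → MXN → USD → CAD:
CAD 877,000.00 × 13.701 (sell CAD at bid) = MXN 12,015,777.00
MXN 12,015,777.00 ÷ 18.535 (buy USD at ask) = USD 648,274.99
USD 648,274.99 ÷ 0.73095 (buy CAD at ask) = CAD 886,893.76

Net profit: CAD 9,893.76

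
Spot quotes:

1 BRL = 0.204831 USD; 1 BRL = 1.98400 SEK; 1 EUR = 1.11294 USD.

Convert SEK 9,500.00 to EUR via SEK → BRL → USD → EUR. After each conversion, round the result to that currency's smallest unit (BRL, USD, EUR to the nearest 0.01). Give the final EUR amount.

SEK 9,500.00 ÷ 1.98400 = BRL 4,788.31
BRL 4,788.31 × 0.204831 = USD 980.79
USD 980.79 ÷ 1.11294 = EUR 881.26

EUR 881.26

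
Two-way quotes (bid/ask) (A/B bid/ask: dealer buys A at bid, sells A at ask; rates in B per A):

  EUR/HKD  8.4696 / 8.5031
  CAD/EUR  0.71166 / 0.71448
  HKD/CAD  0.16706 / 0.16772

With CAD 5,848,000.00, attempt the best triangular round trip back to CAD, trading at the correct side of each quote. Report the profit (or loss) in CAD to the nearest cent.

Best loop CAD → EUR → HKD → CAD:
CAD 5,848,000.00 × 0.71166 (sell CAD at bid) = EUR 4,161,787.68
EUR 4,161,787.68 × 8.4696 (sell EUR at bid) = HKD 35,248,676.93
HKD 35,248,676.93 × 0.16706 (sell HKD at bid) = CAD 5,888,643.97

Net profit: CAD 40,643.97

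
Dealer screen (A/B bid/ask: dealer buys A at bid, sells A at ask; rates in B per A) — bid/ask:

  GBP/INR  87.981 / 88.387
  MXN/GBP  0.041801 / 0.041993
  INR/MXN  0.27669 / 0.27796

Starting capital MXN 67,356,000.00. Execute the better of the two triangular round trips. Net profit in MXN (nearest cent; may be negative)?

Net profit: MXN 1,184,192.05

Best loop MXN → GBP → INR → MXN:
MXN 67,356,000.00 × 0.041801 (sell MXN at bid) = GBP 2,815,548.16
GBP 2,815,548.16 × 87.981 (sell GBP at bid) = INR 247,714,742.31
INR 247,714,742.31 × 0.27669 (sell INR at bid) = MXN 68,540,192.05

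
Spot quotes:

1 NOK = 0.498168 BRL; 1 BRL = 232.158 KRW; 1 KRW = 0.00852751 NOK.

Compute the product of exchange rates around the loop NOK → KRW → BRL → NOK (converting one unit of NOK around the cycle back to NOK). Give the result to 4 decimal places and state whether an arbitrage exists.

Around NOK → KRW → BRL → NOK: 1 ÷ 0.00852751 ÷ 232.158 ÷ 0.498168 = 1.013954
Product > 1; profitable direction is NOK → KRW → BRL → NOK.

1.0140 (arbitrage exists)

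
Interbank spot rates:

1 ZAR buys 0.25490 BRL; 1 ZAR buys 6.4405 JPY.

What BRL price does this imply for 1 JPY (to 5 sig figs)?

JPY/BRL = 0.039578

1 JPY ÷ 6.4405 = 0.155267 ZAR
0.155267 ZAR × 0.25490 = 0.0395777 BRL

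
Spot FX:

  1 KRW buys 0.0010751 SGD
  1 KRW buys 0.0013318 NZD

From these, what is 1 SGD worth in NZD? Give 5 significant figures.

1 SGD ÷ 0.0010751 = 930.146 KRW
930.146 KRW × 0.0013318 = 1.23877 NZD

SGD/NZD = 1.2388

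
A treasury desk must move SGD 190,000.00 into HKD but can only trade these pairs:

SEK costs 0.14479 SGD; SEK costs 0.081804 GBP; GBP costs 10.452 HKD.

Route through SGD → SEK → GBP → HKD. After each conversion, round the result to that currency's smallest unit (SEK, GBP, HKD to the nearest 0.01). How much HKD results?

HKD 1,121,990.01

SGD 190,000.00 ÷ 0.14479 = SEK 1,312,245.32
SEK 1,312,245.32 × 0.081804 = GBP 107,346.92
GBP 107,346.92 × 10.452 = HKD 1,121,990.01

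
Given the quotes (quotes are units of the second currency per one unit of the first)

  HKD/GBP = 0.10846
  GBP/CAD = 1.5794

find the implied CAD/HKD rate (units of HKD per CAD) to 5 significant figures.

1 CAD ÷ 1.5794 = 0.633152 GBP
0.633152 GBP ÷ 0.10846 = 5.83765 HKD

CAD/HKD = 5.8377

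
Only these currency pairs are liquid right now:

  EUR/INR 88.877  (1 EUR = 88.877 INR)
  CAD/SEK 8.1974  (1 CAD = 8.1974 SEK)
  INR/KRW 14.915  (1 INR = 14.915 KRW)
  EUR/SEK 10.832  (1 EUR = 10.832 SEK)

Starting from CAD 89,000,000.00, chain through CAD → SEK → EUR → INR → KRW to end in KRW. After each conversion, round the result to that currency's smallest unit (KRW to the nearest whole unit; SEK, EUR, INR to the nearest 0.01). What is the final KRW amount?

KRW 89,283,278,080

CAD 89,000,000.00 × 8.1974 = SEK 729,568,600.00
SEK 729,568,600.00 ÷ 10.832 = EUR 67,353,083.46
EUR 67,353,083.46 × 88.877 = INR 5,986,139,998.67
INR 5,986,139,998.67 × 14.915 = KRW 89,283,278,080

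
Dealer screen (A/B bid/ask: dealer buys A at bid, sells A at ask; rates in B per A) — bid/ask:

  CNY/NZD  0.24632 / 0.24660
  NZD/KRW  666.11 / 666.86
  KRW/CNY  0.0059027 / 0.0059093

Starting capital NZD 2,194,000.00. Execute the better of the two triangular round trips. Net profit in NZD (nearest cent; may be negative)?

Best loop NZD → CNY → KRW → NZD:
NZD 2,194,000.00 ÷ 0.24660 (buy CNY at ask) = CNY 8,896,999.19
CNY 8,896,999.19 ÷ 0.0059093 (buy KRW at ask) = KRW 1,505,592,742
KRW 1,505,592,742 ÷ 666.86 (buy NZD at ask) = NZD 2,257,734.37

Net profit: NZD 63,734.37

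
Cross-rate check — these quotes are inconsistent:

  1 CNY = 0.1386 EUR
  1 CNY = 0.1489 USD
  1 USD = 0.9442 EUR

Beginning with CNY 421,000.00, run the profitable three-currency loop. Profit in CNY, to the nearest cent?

Profit: CNY 6,048.85

Profitable loop is CNY → USD → EUR → CNY:
CNY 421,000.00 × 0.1489 = USD 62,686.90
USD 62,686.90 × 0.9442 = EUR 59,188.97
EUR 59,188.97 ÷ 0.1386 = CNY 427,048.85
Profit = CNY 427,048.85 − CNY 421,000.00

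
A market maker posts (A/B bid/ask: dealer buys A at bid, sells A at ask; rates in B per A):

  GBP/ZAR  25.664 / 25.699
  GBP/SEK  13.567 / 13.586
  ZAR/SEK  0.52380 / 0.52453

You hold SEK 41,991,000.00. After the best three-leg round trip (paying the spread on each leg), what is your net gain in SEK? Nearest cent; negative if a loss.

Net profit: SEK 271,334.75

Best loop SEK → ZAR → GBP → SEK:
SEK 41,991,000.00 ÷ 0.52453 (buy ZAR at ask) = ZAR 80,054,525.00
ZAR 80,054,525.00 ÷ 25.699 (buy GBP at ask) = GBP 3,115,083.27
GBP 3,115,083.27 × 13.567 (sell GBP at bid) = SEK 42,262,334.75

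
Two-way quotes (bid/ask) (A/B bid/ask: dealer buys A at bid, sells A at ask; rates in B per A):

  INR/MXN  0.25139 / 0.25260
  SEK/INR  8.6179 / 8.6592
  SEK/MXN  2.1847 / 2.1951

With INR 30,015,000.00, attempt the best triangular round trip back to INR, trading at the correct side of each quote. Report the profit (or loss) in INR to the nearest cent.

Best loop INR → SEK → MXN → INR:
INR 30,015,000.00 ÷ 8.6592 (buy SEK at ask) = SEK 3,466,255.54
SEK 3,466,255.54 × 2.1847 (sell SEK at bid) = MXN 7,572,728.49
MXN 7,572,728.49 ÷ 0.25260 (buy INR at ask) = INR 29,979,130.98

Net result: INR -35,869.02 (no profitable arbitrage after spreads)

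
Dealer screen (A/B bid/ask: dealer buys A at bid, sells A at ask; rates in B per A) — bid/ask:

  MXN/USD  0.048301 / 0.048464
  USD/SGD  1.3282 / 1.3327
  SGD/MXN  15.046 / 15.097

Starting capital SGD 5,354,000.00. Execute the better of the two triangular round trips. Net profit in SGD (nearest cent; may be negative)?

Net profit: SGD 136,805.48

Best loop SGD → USD → MXN → SGD:
SGD 5,354,000.00 ÷ 1.3327 (buy USD at ask) = USD 4,017,408.27
USD 4,017,408.27 ÷ 0.048464 (buy MXN at ask) = MXN 82,894,690.26
MXN 82,894,690.26 ÷ 15.097 (buy SGD at ask) = SGD 5,490,805.48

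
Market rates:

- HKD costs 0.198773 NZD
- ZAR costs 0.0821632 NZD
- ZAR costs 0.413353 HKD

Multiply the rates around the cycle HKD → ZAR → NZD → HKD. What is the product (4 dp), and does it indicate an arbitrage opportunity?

1.0000 (no arbitrage)

Around HKD → ZAR → NZD → HKD: 1 ÷ 0.413353 × 0.0821632 ÷ 0.198773 = 0.999997
Product ≈ 1 (deviation 0.000%, within rounding noise).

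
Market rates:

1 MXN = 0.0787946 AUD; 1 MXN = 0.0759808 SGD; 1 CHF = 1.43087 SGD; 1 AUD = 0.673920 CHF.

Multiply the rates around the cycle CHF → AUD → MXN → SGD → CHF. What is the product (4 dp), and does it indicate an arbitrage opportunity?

Around CHF → AUD → MXN → SGD → CHF: 1 ÷ 0.673920 ÷ 0.0787946 × 0.0759808 ÷ 1.43087 = 0.999997
Product ≈ 1 (deviation 0.000%, within rounding noise).

1.0000 (no arbitrage)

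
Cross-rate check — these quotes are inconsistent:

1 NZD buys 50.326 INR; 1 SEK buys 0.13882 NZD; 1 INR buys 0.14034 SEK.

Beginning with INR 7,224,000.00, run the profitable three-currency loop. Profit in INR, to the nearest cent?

Profitable loop is INR → NZD → SEK → INR:
INR 7,224,000.00 ÷ 50.326 = NZD 143,544.09
NZD 143,544.09 ÷ 0.13882 = SEK 1,034,030.35
SEK 1,034,030.35 ÷ 0.14034 = INR 7,368,037.23
Profit = INR 7,368,037.23 − INR 7,224,000.00

Profit: INR 144,037.23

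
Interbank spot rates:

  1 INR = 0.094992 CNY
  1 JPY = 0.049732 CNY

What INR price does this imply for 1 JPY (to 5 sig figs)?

1 JPY × 0.049732 = 0.049732 CNY
0.049732 CNY ÷ 0.094992 = 0.523539 INR

JPY/INR = 0.52354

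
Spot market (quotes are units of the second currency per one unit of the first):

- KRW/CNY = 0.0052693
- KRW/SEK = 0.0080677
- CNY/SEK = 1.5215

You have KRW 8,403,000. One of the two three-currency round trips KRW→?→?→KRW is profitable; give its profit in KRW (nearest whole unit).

Profit: KRW 52,888

Profitable loop is KRW → SEK → CNY → KRW:
KRW 8,403,000 × 0.0080677 = SEK 67,792.88
SEK 67,792.88 ÷ 1.5215 = CNY 44,556.61
CNY 44,556.61 ÷ 0.0052693 = KRW 8,455,888
Profit = KRW 8,455,888 − KRW 8,403,000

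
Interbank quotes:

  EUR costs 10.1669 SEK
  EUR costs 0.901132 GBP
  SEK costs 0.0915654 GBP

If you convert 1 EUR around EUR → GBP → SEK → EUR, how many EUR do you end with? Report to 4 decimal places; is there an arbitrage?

Around EUR → GBP → SEK → EUR: 1 × 0.901132 ÷ 0.0915654 ÷ 10.1669 = 0.967985
Product < 1; profitable direction is EUR → SEK → GBP → EUR.

0.9680 (arbitrage exists)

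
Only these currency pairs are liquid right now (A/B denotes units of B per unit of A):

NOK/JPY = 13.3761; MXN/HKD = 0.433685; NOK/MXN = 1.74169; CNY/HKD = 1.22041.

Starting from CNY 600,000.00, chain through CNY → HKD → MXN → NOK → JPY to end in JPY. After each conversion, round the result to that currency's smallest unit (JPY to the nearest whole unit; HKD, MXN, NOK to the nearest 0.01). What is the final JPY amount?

JPY 12,967,052

CNY 600,000.00 × 1.22041 = HKD 732,246.00
HKD 732,246.00 ÷ 0.433685 = MXN 1,688,428.24
MXN 1,688,428.24 ÷ 1.74169 = NOK 969,419.49
NOK 969,419.49 × 13.3761 = JPY 12,967,052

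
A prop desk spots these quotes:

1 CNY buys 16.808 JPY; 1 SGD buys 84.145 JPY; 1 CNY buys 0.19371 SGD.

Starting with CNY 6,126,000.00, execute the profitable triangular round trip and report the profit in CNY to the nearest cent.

Profit: CNY 191,026.17

Profitable loop is CNY → JPY → SGD → CNY:
CNY 6,126,000.00 × 16.808 = JPY 102,965,808
JPY 102,965,808 ÷ 84.145 = SGD 1,223,671.14
SGD 1,223,671.14 ÷ 0.19371 = CNY 6,317,026.17
Profit = CNY 6,317,026.17 − CNY 6,126,000.00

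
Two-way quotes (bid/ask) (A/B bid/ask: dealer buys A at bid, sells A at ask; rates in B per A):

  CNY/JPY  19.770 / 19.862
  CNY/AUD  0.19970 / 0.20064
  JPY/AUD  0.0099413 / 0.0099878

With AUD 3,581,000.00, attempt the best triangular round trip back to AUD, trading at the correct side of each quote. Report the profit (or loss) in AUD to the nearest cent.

Net profit: AUD 23,869.70

Best loop AUD → JPY → CNY → AUD:
AUD 3,581,000.00 ÷ 0.0099878 (buy JPY at ask) = JPY 358,537,416
JPY 358,537,416 ÷ 19.862 (buy CNY at ask) = CNY 18,051,425.62
CNY 18,051,425.62 × 0.19970 (sell CNY at bid) = AUD 3,604,869.70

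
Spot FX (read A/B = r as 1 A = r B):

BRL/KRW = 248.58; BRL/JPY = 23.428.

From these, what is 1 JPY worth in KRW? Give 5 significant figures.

JPY/KRW = 10.610

1 JPY ÷ 23.428 = 0.042684 BRL
0.042684 BRL × 248.58 = 10.6104 KRW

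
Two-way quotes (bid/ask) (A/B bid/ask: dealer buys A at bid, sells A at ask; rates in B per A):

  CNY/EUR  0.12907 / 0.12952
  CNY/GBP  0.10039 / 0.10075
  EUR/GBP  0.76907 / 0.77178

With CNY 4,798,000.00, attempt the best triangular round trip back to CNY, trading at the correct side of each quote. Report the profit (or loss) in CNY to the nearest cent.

Best loop CNY → GBP → EUR → CNY:
CNY 4,798,000.00 × 0.10039 (sell CNY at bid) = GBP 481,671.22
GBP 481,671.22 ÷ 0.77178 (buy EUR at ask) = EUR 624,104.30
EUR 624,104.30 ÷ 0.12952 (buy CNY at ask) = CNY 4,818,594.07

Net profit: CNY 20,594.07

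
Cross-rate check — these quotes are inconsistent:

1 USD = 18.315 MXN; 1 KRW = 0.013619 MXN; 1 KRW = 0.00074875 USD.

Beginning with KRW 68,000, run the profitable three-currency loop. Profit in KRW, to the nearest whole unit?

Profitable loop is KRW → USD → MXN → KRW:
KRW 68,000 × 0.00074875 = USD 50.91
USD 50.91 × 18.315 = MXN 932.51
MXN 932.51 ÷ 0.013619 = KRW 68,471
Profit = KRW 68,471 − KRW 68,000

Profit: KRW 471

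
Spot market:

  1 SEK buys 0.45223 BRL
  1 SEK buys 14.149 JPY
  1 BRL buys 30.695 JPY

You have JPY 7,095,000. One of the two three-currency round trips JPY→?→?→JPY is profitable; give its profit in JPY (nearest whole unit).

Profitable loop is JPY → BRL → SEK → JPY:
JPY 7,095,000 ÷ 30.695 = BRL 231,145.14
BRL 231,145.14 ÷ 0.45223 = SEK 511,122.96
SEK 511,122.96 × 14.149 = JPY 7,231,879
Profit = JPY 7,231,879 − JPY 7,095,000

Profit: JPY 136,879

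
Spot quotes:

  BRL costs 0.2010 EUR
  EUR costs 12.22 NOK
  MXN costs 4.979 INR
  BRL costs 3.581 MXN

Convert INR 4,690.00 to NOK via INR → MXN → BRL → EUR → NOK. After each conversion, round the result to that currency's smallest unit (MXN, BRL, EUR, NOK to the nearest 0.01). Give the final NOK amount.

NOK 646.07

INR 4,690.00 ÷ 4.979 = MXN 941.96
MXN 941.96 ÷ 3.581 = BRL 263.04
BRL 263.04 × 0.2010 = EUR 52.87
EUR 52.87 × 12.22 = NOK 646.07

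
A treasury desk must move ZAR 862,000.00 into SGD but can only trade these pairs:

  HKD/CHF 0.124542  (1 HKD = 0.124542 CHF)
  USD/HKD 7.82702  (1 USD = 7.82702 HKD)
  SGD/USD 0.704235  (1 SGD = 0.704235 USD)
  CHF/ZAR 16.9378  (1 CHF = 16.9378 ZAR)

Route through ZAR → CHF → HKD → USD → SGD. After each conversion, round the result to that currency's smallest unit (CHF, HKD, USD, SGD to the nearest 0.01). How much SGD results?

ZAR 862,000.00 ÷ 16.9378 = CHF 50,892.09
CHF 50,892.09 ÷ 0.124542 = HKD 408,633.95
HKD 408,633.95 ÷ 7.82702 = USD 52,208.11
USD 52,208.11 ÷ 0.704235 = SGD 74,134.50

SGD 74,134.50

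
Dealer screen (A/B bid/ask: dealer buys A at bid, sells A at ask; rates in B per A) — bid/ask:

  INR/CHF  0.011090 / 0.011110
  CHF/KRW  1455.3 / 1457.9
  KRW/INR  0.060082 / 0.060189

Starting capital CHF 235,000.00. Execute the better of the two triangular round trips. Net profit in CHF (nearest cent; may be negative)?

Best loop CHF → INR → KRW → CHF:
CHF 235,000.00 ÷ 0.011110 (buy INR at ask) = INR 21,152,115.21
INR 21,152,115.21 ÷ 0.060189 (buy KRW at ask) = KRW 351,428,255
KRW 351,428,255 ÷ 1457.9 (buy CHF at ask) = CHF 241,051.00

Net profit: CHF 6,051.00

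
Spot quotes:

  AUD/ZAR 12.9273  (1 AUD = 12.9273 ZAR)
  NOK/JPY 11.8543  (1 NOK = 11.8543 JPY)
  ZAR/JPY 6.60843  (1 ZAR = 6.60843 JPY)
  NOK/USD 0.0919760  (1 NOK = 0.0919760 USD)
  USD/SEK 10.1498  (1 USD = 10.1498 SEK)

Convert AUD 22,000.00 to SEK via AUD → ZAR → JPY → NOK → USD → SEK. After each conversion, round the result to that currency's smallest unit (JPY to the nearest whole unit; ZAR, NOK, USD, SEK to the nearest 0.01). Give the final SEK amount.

AUD 22,000.00 × 12.9273 = ZAR 284,400.60
ZAR 284,400.60 × 6.60843 = JPY 1,879,441
JPY 1,879,441 ÷ 11.8543 = NOK 158,545.08
NOK 158,545.08 × 0.0919760 = USD 14,582.34
USD 14,582.34 × 10.1498 = SEK 148,007.83

SEK 148,007.83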